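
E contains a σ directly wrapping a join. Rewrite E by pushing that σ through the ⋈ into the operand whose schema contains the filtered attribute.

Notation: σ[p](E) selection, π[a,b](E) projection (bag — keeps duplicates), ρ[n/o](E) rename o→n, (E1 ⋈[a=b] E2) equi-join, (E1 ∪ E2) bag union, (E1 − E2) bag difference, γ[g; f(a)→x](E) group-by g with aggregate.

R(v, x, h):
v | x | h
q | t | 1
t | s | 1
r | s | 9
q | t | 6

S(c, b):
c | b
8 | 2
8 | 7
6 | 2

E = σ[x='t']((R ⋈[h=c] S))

σ filters on x, owned by the left side.
E' = (σ[x='t'](R) ⋈[h=c] S)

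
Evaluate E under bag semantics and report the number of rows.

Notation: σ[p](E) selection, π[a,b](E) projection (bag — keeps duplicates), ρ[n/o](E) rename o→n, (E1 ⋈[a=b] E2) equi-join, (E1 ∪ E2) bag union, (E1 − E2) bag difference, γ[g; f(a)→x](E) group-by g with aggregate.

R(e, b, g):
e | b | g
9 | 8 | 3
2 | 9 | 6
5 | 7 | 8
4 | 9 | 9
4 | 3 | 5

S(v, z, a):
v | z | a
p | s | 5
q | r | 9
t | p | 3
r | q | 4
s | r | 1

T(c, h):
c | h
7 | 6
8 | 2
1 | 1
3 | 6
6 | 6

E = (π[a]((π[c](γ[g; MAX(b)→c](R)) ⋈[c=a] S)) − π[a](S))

Subexpression sizes:
  R → 5
  γ[g; MAX(b)→c](R) → 5
  π[c](γ[g; MAX(b)→c](R)) → 5
  S → 5
  (π[c](γ[g; MAX(b)→c](R)) ⋈[c=a] S) → 3
  π[a]((π[c](γ[g; MAX(b)→c](R)) ⋈[c=a] S)) → 3
  S → 5
  π[a](S) → 5
  (π[a]((π[c](γ[g; MAX(b)→c](R)) ⋈[c=a] S)) − π[a](S)) → 1

|E| = 1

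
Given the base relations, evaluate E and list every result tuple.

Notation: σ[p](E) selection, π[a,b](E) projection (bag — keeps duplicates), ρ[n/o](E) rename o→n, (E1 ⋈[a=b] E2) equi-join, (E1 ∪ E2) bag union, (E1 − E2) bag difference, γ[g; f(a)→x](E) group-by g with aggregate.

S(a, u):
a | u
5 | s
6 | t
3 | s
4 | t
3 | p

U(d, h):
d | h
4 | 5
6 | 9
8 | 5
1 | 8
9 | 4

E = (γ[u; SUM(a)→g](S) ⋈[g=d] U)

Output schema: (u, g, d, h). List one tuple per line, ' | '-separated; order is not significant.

Row counts bottom-up:
  S → 5
  γ[u; SUM(a)→g](S) → 3
  U → 5
  (γ[u; SUM(a)→g](S) ⋈[g=d] U) → 1

== RESULT ==
u | g | d | h
s | 8 | 8 | 5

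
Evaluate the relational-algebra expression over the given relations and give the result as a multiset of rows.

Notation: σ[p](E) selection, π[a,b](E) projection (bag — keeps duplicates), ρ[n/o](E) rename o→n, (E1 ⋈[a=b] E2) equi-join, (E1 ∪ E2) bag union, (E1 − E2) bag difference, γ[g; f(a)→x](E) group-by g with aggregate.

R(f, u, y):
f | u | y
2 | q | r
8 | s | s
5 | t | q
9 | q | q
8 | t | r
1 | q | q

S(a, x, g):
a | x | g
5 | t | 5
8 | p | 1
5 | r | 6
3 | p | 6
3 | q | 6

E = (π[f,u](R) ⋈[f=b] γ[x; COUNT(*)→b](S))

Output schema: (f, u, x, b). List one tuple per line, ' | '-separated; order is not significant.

Per-node cardinality:
  R → 6
  π[f,u](R) → 6
  S → 5
  γ[x; COUNT(*)→b](S) → 4
  (π[f,u](R) ⋈[f=b] γ[x; COUNT(*)→b](S)) → 4

== RESULT ==
f | u | x | b
1 | q | q | 1
1 | q | r | 1
1 | q | t | 1
2 | q | p | 2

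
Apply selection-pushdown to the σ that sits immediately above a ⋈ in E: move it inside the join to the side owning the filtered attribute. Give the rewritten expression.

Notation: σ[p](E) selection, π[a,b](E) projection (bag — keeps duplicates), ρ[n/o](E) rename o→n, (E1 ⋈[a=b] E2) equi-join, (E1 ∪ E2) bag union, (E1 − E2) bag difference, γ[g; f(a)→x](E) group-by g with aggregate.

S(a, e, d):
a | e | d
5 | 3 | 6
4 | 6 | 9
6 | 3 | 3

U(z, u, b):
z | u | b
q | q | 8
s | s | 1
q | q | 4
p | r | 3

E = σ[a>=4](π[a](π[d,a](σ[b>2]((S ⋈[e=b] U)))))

σ filters on b, owned by the right side.
E' = σ[a>=4](π[a](π[d,a]((S ⋈[e=b] σ[b>2](U)))))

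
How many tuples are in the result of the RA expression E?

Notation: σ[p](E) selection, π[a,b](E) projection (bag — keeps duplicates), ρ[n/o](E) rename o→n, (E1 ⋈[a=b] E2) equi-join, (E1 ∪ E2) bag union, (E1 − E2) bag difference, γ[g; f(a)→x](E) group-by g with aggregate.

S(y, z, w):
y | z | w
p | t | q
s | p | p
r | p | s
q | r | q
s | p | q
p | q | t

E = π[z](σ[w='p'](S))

Per-node cardinality:
  S → 6
  σ[w='p'](S) → 1
  π[z](σ[w='p'](S)) → 1

|E| = 1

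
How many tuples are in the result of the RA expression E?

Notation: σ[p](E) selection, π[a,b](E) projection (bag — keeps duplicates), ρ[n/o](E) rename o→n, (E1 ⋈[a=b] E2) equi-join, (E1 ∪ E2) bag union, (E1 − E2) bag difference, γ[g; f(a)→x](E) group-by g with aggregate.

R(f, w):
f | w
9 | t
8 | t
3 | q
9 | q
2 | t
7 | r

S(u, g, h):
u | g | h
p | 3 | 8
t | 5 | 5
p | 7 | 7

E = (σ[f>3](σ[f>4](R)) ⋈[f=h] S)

Subexpression sizes:
  R → 6
  σ[f>4](R) → 4
  σ[f>3](σ[f>4](R)) → 4
  S → 3
  (σ[f>3](σ[f>4](R)) ⋈[f=h] S) → 2

|E| = 2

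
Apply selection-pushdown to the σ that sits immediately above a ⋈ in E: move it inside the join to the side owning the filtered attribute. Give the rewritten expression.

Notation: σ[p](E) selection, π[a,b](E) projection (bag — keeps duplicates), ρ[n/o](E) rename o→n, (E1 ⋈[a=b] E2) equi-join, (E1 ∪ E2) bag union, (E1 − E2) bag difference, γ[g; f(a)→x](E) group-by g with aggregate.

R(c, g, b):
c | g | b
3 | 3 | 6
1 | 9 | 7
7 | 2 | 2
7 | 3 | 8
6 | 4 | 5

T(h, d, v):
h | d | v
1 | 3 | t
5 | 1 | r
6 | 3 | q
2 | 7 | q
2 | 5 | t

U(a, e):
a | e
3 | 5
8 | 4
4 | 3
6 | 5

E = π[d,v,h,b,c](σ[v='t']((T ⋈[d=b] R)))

σ filters on v, owned by the left side.
E' = π[d,v,h,b,c]((σ[v='t'](T) ⋈[d=b] R))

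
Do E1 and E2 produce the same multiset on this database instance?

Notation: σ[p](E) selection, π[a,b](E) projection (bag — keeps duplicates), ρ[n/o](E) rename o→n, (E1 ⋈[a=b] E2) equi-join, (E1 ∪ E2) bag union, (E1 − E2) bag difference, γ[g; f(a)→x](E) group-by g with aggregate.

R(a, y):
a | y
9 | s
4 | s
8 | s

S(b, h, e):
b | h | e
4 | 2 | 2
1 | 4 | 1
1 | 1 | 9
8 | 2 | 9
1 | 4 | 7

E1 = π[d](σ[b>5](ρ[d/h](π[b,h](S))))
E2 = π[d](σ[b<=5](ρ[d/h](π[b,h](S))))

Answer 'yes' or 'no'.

E1 subexpression sizes:
  S → 5
  π[b,h](S) → 5
  ρ[d/h](π[b,h](S)) → 5
  σ[b>5](ρ[d/h](π[b,h](S))) → 1
  π[d](σ[b>5](ρ[d/h](π[b,h](S)))) → 1
E2 subexpression sizes:
  S → 5
  π[b,h](S) → 5
  ρ[d/h](π[b,h](S)) → 5
  σ[b<=5](ρ[d/h](π[b,h](S))) → 4
  π[d](σ[b<=5](ρ[d/h](π[b,h](S)))) → 4

E1 result:
d
2
E2 result:
d
1
2
4
4
Witness: (1,) appears 0× in E1 but 1× in E2.

no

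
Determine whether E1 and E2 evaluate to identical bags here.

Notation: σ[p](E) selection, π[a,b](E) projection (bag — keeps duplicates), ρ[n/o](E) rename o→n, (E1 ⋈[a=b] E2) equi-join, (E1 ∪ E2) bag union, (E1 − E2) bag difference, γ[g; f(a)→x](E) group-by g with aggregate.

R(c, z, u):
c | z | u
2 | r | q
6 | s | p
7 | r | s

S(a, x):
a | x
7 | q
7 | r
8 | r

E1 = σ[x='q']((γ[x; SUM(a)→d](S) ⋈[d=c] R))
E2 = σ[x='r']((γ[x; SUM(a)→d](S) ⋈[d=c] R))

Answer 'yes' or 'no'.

E1 stepwise |·|:
  S → 3
  γ[x; SUM(a)→d](S) → 2
  R → 3
  (γ[x; SUM(a)→d](S) ⋈[d=c] R) → 1
  σ[x='q']((γ[x; SUM(a)→d](S) ⋈[d=c] R)) → 1
E2 stepwise |·|:
  S → 3
  γ[x; SUM(a)→d](S) → 2
  R → 3
  (γ[x; SUM(a)→d](S) ⋈[d=c] R) → 1
  σ[x='r']((γ[x; SUM(a)→d](S) ⋈[d=c] R)) → 0

E1 result:
x | d | c | z | u
q | 7 | 7 | r | s
E2 result:
x | d | c | z | u
(0 rows)
Witness: ('q', 7, 7, 'r', 's') appears 1× in E1 but 0× in E2.

no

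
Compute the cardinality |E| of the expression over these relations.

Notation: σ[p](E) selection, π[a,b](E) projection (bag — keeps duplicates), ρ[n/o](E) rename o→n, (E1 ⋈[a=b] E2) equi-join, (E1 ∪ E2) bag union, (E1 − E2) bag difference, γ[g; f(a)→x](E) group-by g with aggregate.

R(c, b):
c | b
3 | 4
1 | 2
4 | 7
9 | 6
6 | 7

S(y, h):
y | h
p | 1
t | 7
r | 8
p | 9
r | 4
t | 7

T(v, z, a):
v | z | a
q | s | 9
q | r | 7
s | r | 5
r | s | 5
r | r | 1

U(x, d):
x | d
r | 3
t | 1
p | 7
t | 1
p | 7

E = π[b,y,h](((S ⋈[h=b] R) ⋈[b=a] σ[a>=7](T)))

Row counts bottom-up:
  S → 6
  R → 5
  (S ⋈[h=b] R) → 5
  T → 5
  σ[a>=7](T) → 2
  ((S ⋈[h=b] R) ⋈[b=a] σ[a>=7](T)) → 4
  π[b,y,h](((S ⋈[h=b] R) ⋈[b=a] σ[a>=7](T))) → 4

|E| = 4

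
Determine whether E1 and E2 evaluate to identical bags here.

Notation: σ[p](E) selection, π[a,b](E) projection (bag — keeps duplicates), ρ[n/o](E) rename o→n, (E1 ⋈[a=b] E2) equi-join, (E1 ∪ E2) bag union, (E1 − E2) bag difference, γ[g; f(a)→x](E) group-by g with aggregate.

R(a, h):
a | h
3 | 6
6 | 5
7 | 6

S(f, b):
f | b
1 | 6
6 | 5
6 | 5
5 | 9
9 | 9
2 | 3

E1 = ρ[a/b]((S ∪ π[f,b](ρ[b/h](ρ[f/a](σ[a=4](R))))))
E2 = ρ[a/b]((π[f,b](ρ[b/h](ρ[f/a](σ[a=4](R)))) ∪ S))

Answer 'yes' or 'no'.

E1 per-node cardinality:
  S → 6
  R → 3
  σ[a=4](R) → 0
  ρ[f/a](σ[a=4](R)) → 0
  ρ[b/h](ρ[f/a](σ[a=4](R))) → 0
  π[f,b](ρ[b/h](ρ[f/a](σ[a=4](R)))) → 0
  (S ∪ π[f,b](ρ[b/h](ρ[f/a](σ[a=4](R))))) → 6
  ρ[a/b]((S ∪ π[f,b](ρ[b/h](ρ[f/a](σ[a=4](R)))))) → 6
E2 per-node cardinality:
  R → 3
  σ[a=4](R) → 0
  ρ[f/a](σ[a=4](R)) → 0
  ρ[b/h](ρ[f/a](σ[a=4](R))) → 0
  π[f,b](ρ[b/h](ρ[f/a](σ[a=4](R)))) → 0
  S → 6
  (π[f,b](ρ[b/h](ρ[f/a](σ[a=4](R)))) ∪ S) → 6
  ρ[a/b]((π[f,b](ρ[b/h](ρ[f/a](σ[a=4](R)))) ∪ S)) → 6

E1 and E2 produce the same multiset:
f | a
1 | 6
2 | 3
5 | 9
6 | 5
6 | 5
9 | 9

yes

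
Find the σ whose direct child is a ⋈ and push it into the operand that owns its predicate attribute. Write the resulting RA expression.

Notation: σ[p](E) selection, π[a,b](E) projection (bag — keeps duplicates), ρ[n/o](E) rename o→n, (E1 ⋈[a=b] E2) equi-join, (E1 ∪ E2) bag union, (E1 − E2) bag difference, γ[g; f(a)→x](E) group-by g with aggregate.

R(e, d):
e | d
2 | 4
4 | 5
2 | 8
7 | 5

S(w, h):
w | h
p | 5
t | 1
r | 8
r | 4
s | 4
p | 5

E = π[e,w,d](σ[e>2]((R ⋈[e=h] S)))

σ filters on e, owned by the left side.
E' = π[e,w,d]((σ[e>2](R) ⋈[e=h] S))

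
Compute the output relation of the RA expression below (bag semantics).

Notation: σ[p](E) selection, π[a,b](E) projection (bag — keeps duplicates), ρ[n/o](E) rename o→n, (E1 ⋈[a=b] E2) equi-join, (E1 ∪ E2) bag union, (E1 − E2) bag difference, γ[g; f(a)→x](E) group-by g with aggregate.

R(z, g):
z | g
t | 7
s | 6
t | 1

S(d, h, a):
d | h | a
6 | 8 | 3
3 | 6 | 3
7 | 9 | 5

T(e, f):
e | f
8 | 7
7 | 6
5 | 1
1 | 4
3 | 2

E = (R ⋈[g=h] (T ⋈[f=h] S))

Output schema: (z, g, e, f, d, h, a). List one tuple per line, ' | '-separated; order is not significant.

Per-node cardinality:
  R → 3
  T → 5
  S → 3
  (T ⋈[f=h] S) → 1
  (R ⋈[g=h] (T ⋈[f=h] S)) → 1

== RESULT ==
z | g | e | f | d | h | a
s | 6 | 7 | 6 | 3 | 6 | 3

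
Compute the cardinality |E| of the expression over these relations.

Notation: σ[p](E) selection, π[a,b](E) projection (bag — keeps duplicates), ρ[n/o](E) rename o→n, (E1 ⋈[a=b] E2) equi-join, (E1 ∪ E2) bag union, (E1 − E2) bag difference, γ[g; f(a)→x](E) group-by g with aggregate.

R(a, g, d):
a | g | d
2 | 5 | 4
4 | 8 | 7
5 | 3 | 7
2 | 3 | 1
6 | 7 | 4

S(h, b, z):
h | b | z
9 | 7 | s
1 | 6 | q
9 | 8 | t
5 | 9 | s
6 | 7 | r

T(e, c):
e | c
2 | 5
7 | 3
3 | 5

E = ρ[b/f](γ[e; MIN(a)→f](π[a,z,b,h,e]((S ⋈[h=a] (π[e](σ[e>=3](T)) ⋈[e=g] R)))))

Stepwise |·|:
  S → 5
  T → 3
  σ[e>=3](T) → 2
  π[e](σ[e>=3](T)) → 2
  R → 5
  (π[e](σ[e>=3](T)) ⋈[e=g] R) → 3
  (S ⋈[h=a] (π[e](σ[e>=3](T)) ⋈[e=g] R)) → 2
  π[a,z,b,h,e]((S ⋈[h=a] (π[e](σ[e>=3](T)) ⋈[e=g] R))) → 2
  γ[e; MIN(a)→f](π[a,z,b,h,e]((S ⋈[h=a] (π[e](σ[e>=3](T)) ⋈[e=g] R)))) → 2
  ρ[b/f](γ[e; MIN(a)→f](π[a,z,b,h,e]((S ⋈[h=a] (π[e](σ[e>=3](T)) ⋈[e=g] R))))) → 2

|E| = 2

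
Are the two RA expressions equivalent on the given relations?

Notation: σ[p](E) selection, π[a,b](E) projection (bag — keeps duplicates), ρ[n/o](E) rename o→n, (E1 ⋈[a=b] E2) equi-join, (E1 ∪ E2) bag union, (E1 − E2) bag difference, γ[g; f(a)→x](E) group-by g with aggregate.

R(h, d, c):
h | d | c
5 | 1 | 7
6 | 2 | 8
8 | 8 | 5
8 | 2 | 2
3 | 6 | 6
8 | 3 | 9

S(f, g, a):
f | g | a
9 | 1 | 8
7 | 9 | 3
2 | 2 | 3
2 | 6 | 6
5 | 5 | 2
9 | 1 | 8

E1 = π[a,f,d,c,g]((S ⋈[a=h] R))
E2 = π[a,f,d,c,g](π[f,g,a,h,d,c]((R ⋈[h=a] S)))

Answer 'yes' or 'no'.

E1 stepwise |·|:
  S → 6
  R → 6
  (S ⋈[a=h] R) → 9
  π[a,f,d,c,g]((S ⋈[a=h] R)) → 9
E2 stepwise |·|:
  R → 6
  S → 6
  (R ⋈[h=a] S) → 9
  π[f,g,a,h,d,c]((R ⋈[h=a] S)) → 9
  π[a,f,d,c,g](π[f,g,a,h,d,c]((R ⋈[h=a] S))) → 9

E1 and E2 produce the same multiset:
a | f | d | c | g
3 | 2 | 6 | 6 | 2
3 | 7 | 6 | 6 | 9
6 | 2 | 2 | 8 | 6
8 | 9 | 2 | 2 | 1
8 | 9 | 2 | 2 | 1
8 | 9 | 3 | 9 | 1
8 | 9 | 3 | 9 | 1
8 | 9 | 8 | 5 | 1
8 | 9 | 8 | 5 | 1

yes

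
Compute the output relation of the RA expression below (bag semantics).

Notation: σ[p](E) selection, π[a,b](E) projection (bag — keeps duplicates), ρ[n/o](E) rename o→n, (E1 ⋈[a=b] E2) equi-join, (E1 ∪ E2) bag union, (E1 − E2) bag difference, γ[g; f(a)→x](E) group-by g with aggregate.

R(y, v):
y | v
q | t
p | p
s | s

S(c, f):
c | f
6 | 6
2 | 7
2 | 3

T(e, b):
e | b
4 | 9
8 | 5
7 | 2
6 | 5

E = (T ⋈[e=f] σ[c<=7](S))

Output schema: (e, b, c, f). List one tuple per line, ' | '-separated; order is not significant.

Subexpression sizes:
  T → 4
  S → 3
  σ[c<=7](S) → 3
  (T ⋈[e=f] σ[c<=7](S)) → 2

== RESULT ==
e | b | c | f
6 | 5 | 6 | 6
7 | 2 | 2 | 7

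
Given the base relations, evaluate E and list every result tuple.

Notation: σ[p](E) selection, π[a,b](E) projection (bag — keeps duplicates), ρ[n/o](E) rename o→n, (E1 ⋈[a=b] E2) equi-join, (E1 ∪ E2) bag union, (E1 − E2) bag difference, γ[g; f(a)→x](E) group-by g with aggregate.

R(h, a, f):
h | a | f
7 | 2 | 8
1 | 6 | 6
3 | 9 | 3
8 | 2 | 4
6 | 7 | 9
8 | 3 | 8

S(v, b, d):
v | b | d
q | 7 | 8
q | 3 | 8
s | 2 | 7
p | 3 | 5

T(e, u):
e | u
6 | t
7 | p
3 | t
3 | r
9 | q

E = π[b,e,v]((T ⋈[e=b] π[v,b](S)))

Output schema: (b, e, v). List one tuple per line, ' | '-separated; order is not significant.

Stepwise |·|:
  T → 5
  S → 4
  π[v,b](S) → 4
  (T ⋈[e=b] π[v,b](S)) → 5
  π[b,e,v]((T ⋈[e=b] π[v,b](S))) → 5

== RESULT ==
b | e | v
3 | 3 | p
3 | 3 | p
3 | 3 | q
3 | 3 | q
7 | 7 | q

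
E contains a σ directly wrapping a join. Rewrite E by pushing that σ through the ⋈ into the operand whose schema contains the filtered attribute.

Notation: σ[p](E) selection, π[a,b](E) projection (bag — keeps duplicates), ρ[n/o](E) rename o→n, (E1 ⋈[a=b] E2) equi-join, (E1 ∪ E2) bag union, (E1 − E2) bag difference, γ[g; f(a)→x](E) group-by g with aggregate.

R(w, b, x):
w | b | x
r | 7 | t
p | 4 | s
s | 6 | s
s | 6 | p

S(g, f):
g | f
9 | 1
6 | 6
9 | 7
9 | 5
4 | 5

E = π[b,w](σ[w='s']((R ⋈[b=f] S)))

σ filters on w, owned by the left side.
E' = π[b,w]((σ[w='s'](R) ⋈[b=f] S))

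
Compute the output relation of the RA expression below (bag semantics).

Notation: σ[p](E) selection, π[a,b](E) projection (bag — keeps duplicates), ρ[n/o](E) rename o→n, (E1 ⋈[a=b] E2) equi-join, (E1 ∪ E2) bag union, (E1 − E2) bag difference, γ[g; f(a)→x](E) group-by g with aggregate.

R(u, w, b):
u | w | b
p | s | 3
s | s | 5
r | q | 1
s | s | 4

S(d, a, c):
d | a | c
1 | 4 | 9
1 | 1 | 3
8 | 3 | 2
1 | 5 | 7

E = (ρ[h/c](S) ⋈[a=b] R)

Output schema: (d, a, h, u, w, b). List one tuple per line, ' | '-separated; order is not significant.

Subexpression sizes:
  S → 4
  ρ[h/c](S) → 4
  R → 4
  (ρ[h/c](S) ⋈[a=b] R) → 4

== RESULT ==
d | a | h | u | w | b
1 | 1 | 3 | r | q | 1
1 | 4 | 9 | s | s | 4
1 | 5 | 7 | s | s | 5
8 | 3 | 2 | p | s | 3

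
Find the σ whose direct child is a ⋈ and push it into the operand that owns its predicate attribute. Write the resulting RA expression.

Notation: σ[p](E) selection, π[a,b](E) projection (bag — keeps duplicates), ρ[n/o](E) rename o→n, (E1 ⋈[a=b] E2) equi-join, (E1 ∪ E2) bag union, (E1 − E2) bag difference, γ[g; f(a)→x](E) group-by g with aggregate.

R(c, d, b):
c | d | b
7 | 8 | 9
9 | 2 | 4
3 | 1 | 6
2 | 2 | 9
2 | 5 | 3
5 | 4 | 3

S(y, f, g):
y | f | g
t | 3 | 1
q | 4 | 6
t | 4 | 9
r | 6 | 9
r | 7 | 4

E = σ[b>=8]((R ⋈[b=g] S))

σ filters on b, owned by the left side.
E' = (σ[b>=8](R) ⋈[b=g] S)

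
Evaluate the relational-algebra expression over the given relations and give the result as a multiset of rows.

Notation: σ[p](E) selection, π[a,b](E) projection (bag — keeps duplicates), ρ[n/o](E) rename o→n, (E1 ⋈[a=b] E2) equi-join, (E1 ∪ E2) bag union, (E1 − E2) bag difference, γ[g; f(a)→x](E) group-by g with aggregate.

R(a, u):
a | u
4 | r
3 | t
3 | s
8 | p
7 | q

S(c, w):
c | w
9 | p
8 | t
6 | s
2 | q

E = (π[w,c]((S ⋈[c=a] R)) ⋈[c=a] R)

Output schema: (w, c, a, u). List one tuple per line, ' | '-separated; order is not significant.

Per-node cardinality:
  S → 4
  R → 5
  (S ⋈[c=a] R) → 1
  π[w,c]((S ⋈[c=a] R)) → 1
  R → 5
  (π[w,c]((S ⋈[c=a] R)) ⋈[c=a] R) → 1

== RESULT ==
w | c | a | u
t | 8 | 8 | p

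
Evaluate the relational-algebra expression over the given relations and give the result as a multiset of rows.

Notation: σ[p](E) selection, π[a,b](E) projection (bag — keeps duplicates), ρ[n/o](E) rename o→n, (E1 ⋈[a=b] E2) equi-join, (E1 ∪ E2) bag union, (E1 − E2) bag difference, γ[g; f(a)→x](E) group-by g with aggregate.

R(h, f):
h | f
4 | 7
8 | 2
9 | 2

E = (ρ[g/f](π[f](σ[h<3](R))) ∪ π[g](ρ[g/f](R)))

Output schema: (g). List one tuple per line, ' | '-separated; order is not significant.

Per-node cardinality:
  R → 3
  σ[h<3](R) → 0
  π[f](σ[h<3](R)) → 0
  ρ[g/f](π[f](σ[h<3](R))) → 0
  R → 3
  ρ[g/f](R) → 3
  π[g](ρ[g/f](R)) → 3
  (ρ[g/f](π[f](σ[h<3](R))) ∪ π[g](ρ[g/f](R))) → 3

== RESULT ==
g
2
2
7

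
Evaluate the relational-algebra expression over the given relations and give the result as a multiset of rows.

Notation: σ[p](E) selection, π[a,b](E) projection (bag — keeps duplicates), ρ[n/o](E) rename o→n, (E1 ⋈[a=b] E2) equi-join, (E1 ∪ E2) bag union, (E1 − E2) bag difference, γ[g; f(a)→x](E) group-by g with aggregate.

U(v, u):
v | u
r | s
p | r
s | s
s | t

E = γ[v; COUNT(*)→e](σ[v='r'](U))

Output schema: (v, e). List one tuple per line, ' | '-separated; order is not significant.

Per-node cardinality:
  U → 4
  σ[v='r'](U) → 1
  γ[v; COUNT(*)→e](σ[v='r'](U)) → 1

== RESULT ==
v | e
r | 1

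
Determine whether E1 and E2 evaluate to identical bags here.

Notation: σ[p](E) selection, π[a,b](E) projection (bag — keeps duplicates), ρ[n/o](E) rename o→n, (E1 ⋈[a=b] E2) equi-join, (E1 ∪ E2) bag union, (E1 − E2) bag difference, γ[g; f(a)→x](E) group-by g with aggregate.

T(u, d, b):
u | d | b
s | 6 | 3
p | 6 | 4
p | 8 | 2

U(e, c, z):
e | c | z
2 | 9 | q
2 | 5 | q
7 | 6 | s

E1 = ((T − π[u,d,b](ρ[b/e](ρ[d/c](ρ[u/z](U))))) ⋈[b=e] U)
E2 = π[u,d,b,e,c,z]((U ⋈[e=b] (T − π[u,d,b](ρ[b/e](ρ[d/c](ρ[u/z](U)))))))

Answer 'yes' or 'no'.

E1 stepwise |·|:
  T → 3
  U → 3
  ρ[u/z](U) → 3
  ρ[d/c](ρ[u/z](U)) → 3
  ρ[b/e](ρ[d/c](ρ[u/z](U))) → 3
  π[u,d,b](ρ[b/e](ρ[d/c](ρ[u/z](U)))) → 3
  (T − π[u,d,b](ρ[b/e](ρ[d/c](ρ[u/z](U))))) → 3
  U → 3
  ((T − π[u,d,b](ρ[b/e](ρ[d/c](ρ[u/z](U))))) ⋈[b=e] U) → 2
E2 stepwise |·|:
  U → 3
  T → 3
  U → 3
  ρ[u/z](U) → 3
  ρ[d/c](ρ[u/z](U)) → 3
  ρ[b/e](ρ[d/c](ρ[u/z](U))) → 3
  π[u,d,b](ρ[b/e](ρ[d/c](ρ[u/z](U)))) → 3
  (T − π[u,d,b](ρ[b/e](ρ[d/c](ρ[u/z](U))))) → 3
  (U ⋈[e=b] (T − π[u,d,b](ρ[b/e](ρ[d/c](ρ[u/z](U)))))) → 2
  π[u,d,b,e,c,z]((U ⋈[e=b] (T − π[u,d,b](ρ[b/e](ρ[d/c](ρ[u/z](U))))))) → 2

E1 and E2 produce the same multiset:
u | d | b | e | c | z
p | 8 | 2 | 2 | 5 | q
p | 8 | 2 | 2 | 9 | q

yes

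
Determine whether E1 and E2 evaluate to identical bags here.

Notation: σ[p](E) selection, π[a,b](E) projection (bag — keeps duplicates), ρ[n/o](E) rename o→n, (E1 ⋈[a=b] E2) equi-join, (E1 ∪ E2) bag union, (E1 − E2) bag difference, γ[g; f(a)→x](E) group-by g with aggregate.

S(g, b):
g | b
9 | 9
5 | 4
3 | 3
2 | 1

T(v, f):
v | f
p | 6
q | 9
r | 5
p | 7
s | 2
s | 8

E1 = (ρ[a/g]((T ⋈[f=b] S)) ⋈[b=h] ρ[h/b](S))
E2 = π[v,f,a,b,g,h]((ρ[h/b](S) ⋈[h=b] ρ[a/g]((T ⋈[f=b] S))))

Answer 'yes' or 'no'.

E1 stepwise |·|:
  T → 6
  S → 4
  (T ⋈[f=b] S) → 1
  ρ[a/g]((T ⋈[f=b] S)) → 1
  S → 4
  ρ[h/b](S) → 4
  (ρ[a/g]((T ⋈[f=b] S)) ⋈[b=h] ρ[h/b](S)) → 1
E2 stepwise |·|:
  S → 4
  ρ[h/b](S) → 4
  T → 6
  S → 4
  (T ⋈[f=b] S) → 1
  ρ[a/g]((T ⋈[f=b] S)) → 1
  (ρ[h/b](S) ⋈[h=b] ρ[a/g]((T ⋈[f=b] S))) → 1
  π[v,f,a,b,g,h]((ρ[h/b](S) ⋈[h=b] ρ[a/g]((T ⋈[f=b] S)))) → 1

E1 and E2 produce the same multiset:
v | f | a | b | g | h
q | 9 | 9 | 9 | 9 | 9

yes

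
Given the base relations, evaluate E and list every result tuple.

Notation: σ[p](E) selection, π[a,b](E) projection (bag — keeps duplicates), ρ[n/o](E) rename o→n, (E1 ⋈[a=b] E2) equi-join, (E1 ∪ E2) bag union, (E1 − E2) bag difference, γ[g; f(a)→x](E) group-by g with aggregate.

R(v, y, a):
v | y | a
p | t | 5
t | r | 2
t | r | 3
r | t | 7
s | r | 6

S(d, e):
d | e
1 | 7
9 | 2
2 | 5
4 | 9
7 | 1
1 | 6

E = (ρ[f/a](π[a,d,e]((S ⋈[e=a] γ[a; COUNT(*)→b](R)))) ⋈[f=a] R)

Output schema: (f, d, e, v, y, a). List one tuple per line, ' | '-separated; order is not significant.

Stepwise |·|:
  S → 6
  R → 5
  γ[a; COUNT(*)→b](R) → 5
  (S ⋈[e=a] γ[a; COUNT(*)→b](R)) → 4
  π[a,d,e]((S ⋈[e=a] γ[a; COUNT(*)→b](R))) → 4
  ρ[f/a](π[a,d,e]((S ⋈[e=a] γ[a; COUNT(*)→b](R)))) → 4
  R → 5
  (ρ[f/a](π[a,d,e]((S ⋈[e=a] γ[a; COUNT(*)→b](R)))) ⋈[f=a] R) → 4

== RESULT ==
f | d | e | v | y | a
2 | 9 | 2 | t | r | 2
5 | 2 | 5 | p | t | 5
6 | 1 | 6 | s | r | 6
7 | 1 | 7 | r | t | 7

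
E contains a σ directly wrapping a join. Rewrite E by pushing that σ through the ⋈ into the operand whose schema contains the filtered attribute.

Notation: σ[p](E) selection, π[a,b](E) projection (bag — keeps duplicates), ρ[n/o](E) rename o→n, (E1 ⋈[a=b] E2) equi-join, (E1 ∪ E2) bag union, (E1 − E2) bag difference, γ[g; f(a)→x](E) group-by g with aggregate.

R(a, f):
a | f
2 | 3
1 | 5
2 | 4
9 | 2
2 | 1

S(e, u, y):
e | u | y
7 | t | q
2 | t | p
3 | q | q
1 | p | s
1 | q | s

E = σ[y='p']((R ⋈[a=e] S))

σ filters on y, owned by the right side.
E' = (R ⋈[a=e] σ[y='p'](S))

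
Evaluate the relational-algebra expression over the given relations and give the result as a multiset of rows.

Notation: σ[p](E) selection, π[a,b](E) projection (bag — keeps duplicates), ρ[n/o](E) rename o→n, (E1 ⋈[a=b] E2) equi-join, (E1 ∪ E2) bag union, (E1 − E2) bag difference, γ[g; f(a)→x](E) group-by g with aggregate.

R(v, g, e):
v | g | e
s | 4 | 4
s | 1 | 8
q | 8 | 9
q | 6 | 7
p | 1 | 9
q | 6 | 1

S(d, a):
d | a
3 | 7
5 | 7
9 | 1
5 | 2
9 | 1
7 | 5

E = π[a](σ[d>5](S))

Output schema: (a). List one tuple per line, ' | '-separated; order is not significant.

Row counts bottom-up:
  S → 6
  σ[d>5](S) → 3
  π[a](σ[d>5](S)) → 3

== RESULT ==
a
1
1
5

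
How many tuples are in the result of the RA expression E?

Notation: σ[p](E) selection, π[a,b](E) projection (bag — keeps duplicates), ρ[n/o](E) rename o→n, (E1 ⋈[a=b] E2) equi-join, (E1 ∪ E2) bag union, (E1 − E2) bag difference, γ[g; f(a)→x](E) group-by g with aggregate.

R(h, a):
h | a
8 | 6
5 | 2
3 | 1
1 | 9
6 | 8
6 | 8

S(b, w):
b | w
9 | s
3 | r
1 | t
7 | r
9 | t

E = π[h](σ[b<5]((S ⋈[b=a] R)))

Row counts bottom-up:
  S → 5
  R → 6
  (S ⋈[b=a] R) → 3
  σ[b<5]((S ⋈[b=a] R)) → 1
  π[h](σ[b<5]((S ⋈[b=a] R))) → 1

|E| = 1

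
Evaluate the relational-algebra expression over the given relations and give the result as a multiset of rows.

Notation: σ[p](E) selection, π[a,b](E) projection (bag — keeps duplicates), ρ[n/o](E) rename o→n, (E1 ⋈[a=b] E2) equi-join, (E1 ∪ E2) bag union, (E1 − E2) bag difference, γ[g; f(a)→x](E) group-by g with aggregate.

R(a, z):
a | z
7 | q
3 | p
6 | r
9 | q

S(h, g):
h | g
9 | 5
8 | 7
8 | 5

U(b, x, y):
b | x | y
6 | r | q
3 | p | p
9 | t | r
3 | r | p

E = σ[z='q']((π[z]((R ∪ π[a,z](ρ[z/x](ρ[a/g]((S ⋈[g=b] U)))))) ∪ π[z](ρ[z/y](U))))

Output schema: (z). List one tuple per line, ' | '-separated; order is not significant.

Per-node cardinality:
  R → 4
  S → 3
  U → 4
  (S ⋈[g=b] U) → 0
  ρ[a/g]((S ⋈[g=b] U)) → 0
  ρ[z/x](ρ[a/g]((S ⋈[g=b] U))) → 0
  π[a,z](ρ[z/x](ρ[a/g]((S ⋈[g=b] U)))) → 0
  (R ∪ π[a,z](ρ[z/x](ρ[a/g]((S ⋈[g=b] U))))) → 4
  π[z]((R ∪ π[a,z](ρ[z/x](ρ[a/g]((S ⋈[g=b] U)))))) → 4
  U → 4
  ρ[z/y](U) → 4
  π[z](ρ[z/y](U)) → 4
  (π[z]((R ∪ π[a,z](ρ[z/x](ρ[a/g]((S ⋈[g=b] U)))))) ∪ π[z](ρ[z/y](U))) → 8
  σ[z='q']((π[z]((R ∪ π[a,z](ρ[z/x](ρ[a/g]((S ⋈[g=b] U)))))) ∪ π[z](ρ[z/y](U)))) → 3

== RESULT ==
z
q
q
q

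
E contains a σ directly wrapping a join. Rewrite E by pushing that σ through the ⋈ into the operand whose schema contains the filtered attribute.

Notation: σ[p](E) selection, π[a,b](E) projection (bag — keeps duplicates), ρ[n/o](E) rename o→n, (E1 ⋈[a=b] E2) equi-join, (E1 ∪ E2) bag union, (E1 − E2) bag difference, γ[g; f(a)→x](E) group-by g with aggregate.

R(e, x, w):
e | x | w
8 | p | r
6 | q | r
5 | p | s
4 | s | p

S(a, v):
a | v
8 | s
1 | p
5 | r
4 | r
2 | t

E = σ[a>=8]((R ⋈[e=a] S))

σ filters on a, owned by the right side.
E' = (R ⋈[e=a] σ[a>=8](S))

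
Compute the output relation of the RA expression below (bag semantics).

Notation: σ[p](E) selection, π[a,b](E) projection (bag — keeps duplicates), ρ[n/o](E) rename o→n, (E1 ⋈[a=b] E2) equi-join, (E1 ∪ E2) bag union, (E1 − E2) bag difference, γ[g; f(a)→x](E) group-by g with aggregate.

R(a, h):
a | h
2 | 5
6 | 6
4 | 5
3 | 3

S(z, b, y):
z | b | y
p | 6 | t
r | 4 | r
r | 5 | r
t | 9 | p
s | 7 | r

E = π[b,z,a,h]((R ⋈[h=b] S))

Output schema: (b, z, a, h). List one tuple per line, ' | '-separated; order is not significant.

Row counts bottom-up:
  R → 4
  S → 5
  (R ⋈[h=b] S) → 3
  π[b,z,a,h]((R ⋈[h=b] S)) → 3

== RESULT ==
b | z | a | h
5 | r | 2 | 5
5 | r | 4 | 5
6 | p | 6 | 6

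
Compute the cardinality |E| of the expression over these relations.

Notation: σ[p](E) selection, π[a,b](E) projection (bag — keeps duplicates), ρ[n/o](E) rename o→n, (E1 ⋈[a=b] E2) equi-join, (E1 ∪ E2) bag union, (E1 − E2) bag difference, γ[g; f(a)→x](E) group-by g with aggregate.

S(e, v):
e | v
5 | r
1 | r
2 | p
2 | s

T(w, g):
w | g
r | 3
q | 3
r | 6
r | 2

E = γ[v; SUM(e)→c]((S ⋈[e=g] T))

Row counts bottom-up:
  S → 4
  T → 4
  (S ⋈[e=g] T) → 2
  γ[v; SUM(e)→c]((S ⋈[e=g] T)) → 2

|E| = 2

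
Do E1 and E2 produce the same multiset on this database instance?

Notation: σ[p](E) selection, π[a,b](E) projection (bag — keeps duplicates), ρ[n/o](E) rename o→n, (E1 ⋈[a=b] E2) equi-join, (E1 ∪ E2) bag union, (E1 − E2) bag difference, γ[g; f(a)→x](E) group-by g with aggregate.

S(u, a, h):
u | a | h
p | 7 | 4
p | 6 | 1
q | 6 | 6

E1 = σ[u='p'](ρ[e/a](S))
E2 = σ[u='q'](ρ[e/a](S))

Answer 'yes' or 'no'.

E1 subexpression sizes:
  S → 3
  ρ[e/a](S) → 3
  σ[u='p'](ρ[e/a](S)) → 2
E2 subexpression sizes:
  S → 3
  ρ[e/a](S) → 3
  σ[u='q'](ρ[e/a](S)) → 1

E1 result:
u | e | h
p | 6 | 1
p | 7 | 4
E2 result:
u | e | h
q | 6 | 6
Witness: ('q', 6, 6) appears 0× in E1 but 1× in E2.

no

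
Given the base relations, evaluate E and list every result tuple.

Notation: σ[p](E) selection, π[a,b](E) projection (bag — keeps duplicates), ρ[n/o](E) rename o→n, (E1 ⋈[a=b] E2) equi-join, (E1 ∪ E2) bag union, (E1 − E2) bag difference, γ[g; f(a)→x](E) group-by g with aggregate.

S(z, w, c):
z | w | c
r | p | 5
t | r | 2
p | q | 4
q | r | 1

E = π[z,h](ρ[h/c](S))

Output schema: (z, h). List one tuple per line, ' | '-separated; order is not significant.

Stepwise |·|:
  S → 4
  ρ[h/c](S) → 4
  π[z,h](ρ[h/c](S)) → 4

== RESULT ==
z | h
p | 4
q | 1
r | 5
t | 2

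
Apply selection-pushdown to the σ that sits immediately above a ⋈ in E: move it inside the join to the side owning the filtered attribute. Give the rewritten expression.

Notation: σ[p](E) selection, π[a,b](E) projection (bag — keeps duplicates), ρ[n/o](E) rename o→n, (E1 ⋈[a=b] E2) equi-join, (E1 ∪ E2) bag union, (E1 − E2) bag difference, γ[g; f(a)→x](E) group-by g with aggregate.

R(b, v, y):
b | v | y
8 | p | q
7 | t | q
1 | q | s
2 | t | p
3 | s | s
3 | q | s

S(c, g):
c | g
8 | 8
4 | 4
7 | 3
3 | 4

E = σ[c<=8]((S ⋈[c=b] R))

σ filters on c, owned by the left side.
E' = (σ[c<=8](S) ⋈[c=b] R)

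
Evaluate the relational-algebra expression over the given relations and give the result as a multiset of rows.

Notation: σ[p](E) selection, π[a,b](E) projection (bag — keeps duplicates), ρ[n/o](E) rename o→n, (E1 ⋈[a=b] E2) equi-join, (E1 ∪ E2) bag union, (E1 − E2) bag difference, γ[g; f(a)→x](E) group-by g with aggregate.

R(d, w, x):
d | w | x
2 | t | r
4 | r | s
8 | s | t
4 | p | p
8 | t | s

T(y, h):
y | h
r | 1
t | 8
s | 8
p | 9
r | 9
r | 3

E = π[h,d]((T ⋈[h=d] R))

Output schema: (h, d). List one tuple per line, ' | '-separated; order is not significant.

Stepwise |·|:
  T → 6
  R → 5
  (T ⋈[h=d] R) → 4
  π[h,d]((T ⋈[h=d] R)) → 4

== RESULT ==
h | d
8 | 8
8 | 8
8 | 8
8 | 8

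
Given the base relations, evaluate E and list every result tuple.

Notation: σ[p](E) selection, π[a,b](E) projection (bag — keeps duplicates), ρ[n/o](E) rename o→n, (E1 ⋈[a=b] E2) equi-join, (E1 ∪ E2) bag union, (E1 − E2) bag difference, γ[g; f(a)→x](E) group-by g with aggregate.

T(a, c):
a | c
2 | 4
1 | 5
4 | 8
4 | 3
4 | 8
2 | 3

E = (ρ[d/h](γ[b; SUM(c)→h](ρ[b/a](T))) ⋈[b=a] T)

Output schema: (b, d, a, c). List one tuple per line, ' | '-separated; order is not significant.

Stepwise |·|:
  T → 6
  ρ[b/a](T) → 6
  γ[b; SUM(c)→h](ρ[b/a](T)) → 3
  ρ[d/h](γ[b; SUM(c)→h](ρ[b/a](T))) → 3
  T → 6
  (ρ[d/h](γ[b; SUM(c)→h](ρ[b/a](T))) ⋈[b=a] T) → 6

== RESULT ==
b | d | a | c
1 | 5 | 1 | 5
2 | 7 | 2 | 3
2 | 7 | 2 | 4
4 | 19 | 4 | 3
4 | 19 | 4 | 8
4 | 19 | 4 | 8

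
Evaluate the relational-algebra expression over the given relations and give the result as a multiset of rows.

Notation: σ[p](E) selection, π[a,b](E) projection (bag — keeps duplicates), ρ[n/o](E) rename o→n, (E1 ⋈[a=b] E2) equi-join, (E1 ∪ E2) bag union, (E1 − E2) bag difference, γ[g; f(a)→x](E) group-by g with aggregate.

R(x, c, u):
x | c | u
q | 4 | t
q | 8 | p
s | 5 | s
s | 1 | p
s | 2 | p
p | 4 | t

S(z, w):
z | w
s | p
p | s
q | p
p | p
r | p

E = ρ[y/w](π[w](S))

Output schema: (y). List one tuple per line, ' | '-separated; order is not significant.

Stepwise |·|:
  S → 5
  π[w](S) → 5
  ρ[y/w](π[w](S)) → 5

== RESULT ==
y
p
p
p
p
s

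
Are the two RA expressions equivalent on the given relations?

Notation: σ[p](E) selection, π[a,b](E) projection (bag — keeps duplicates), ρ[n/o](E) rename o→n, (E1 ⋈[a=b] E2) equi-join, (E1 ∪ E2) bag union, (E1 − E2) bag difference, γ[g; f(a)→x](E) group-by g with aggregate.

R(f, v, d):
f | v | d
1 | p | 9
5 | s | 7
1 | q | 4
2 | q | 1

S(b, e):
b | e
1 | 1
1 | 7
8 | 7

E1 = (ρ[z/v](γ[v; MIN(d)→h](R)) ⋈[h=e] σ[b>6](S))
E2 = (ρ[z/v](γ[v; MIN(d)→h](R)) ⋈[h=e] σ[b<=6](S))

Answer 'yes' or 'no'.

E1 row counts bottom-up:
  R → 4
  γ[v; MIN(d)→h](R) → 3
  ρ[z/v](γ[v; MIN(d)→h](R)) → 3
  S → 3
  σ[b>6](S) → 1
  (ρ[z/v](γ[v; MIN(d)→h](R)) ⋈[h=e] σ[b>6](S)) → 1
E2 row counts bottom-up:
  R → 4
  γ[v; MIN(d)→h](R) → 3
  ρ[z/v](γ[v; MIN(d)→h](R)) → 3
  S → 3
  σ[b<=6](S) → 2
  (ρ[z/v](γ[v; MIN(d)→h](R)) ⋈[h=e] σ[b<=6](S)) → 2

E1 result:
z | h | b | e
s | 7 | 8 | 7
E2 result:
z | h | b | e
q | 1 | 1 | 1
s | 7 | 1 | 7
Witness: ('q', 1, 1, 1) appears 0× in E1 but 1× in E2.

no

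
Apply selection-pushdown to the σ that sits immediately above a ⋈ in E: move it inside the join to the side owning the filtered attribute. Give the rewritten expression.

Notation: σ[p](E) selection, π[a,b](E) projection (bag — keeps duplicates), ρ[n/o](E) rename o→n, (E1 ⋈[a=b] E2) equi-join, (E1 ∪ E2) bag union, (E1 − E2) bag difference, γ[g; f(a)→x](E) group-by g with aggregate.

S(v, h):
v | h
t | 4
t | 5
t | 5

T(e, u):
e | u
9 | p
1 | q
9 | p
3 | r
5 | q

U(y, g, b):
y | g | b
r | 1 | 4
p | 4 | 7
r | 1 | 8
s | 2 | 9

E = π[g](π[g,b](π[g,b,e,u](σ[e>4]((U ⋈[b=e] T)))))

σ filters on e, owned by the right side.
E' = π[g](π[g,b](π[g,b,e,u]((U ⋈[b=e] σ[e>4](T)))))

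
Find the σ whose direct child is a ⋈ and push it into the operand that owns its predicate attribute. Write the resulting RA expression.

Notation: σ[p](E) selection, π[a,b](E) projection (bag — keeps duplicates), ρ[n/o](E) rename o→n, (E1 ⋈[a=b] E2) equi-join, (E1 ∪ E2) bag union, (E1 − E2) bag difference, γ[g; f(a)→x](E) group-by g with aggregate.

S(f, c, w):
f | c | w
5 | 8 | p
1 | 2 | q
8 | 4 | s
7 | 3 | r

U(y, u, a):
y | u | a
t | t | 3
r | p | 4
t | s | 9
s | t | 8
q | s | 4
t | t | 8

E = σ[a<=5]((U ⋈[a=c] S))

σ filters on a, owned by the left side.
E' = (σ[a<=5](U) ⋈[a=c] S)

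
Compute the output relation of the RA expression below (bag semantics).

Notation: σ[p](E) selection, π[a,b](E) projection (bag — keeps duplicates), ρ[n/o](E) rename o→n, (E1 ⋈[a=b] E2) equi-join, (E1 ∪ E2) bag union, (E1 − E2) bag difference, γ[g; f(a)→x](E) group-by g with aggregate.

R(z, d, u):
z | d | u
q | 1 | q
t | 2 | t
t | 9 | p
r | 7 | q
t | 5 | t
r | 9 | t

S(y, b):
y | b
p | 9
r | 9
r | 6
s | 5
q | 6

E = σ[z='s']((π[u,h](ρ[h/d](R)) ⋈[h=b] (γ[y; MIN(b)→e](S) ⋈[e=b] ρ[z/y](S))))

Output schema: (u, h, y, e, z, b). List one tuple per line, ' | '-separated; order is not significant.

Stepwise |·|:
  R → 6
  ρ[h/d](R) → 6
  π[u,h](ρ[h/d](R)) → 6
  S → 5
  γ[y; MIN(b)→e](S) → 4
  S → 5
  ρ[z/y](S) → 5
  (γ[y; MIN(b)→e](S) ⋈[e=b] ρ[z/y](S)) → 7
  (π[u,h](ρ[h/d](R)) ⋈[h=b] (γ[y; MIN(b)→e](S) ⋈[e=b] ρ[z/y](S))) → 5
  σ[z='s']((π[u,h](ρ[h/d](R)) ⋈[h=b] (γ[y; MIN(b)→e](S) ⋈[e=b] ρ[z/y](S)))) → 1

== RESULT ==
u | h | y | e | z | b
t | 5 | s | 5 | s | 5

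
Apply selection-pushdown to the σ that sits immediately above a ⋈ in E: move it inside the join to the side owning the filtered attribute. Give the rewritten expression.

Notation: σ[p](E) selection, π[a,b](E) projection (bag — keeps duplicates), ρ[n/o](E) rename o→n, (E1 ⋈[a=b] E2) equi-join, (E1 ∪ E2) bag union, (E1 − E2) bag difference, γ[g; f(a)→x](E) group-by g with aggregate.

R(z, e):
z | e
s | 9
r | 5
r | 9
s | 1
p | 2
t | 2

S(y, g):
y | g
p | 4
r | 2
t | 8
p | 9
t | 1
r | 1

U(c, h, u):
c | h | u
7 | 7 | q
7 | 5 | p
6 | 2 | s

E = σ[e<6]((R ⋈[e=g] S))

σ filters on e, owned by the left side.
E' = (σ[e<6](R) ⋈[e=g] S)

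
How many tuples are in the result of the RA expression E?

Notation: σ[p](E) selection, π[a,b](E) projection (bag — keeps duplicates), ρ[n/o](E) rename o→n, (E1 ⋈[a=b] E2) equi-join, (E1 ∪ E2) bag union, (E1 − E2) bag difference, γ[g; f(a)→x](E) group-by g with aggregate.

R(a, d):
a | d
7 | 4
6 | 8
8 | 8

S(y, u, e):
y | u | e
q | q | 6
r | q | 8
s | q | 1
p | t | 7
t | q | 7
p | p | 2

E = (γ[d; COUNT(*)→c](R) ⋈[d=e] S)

Row counts bottom-up:
  R → 3
  γ[d; COUNT(*)→c](R) → 2
  S → 6
  (γ[d; COUNT(*)→c](R) ⋈[d=e] S) → 1

|E| = 1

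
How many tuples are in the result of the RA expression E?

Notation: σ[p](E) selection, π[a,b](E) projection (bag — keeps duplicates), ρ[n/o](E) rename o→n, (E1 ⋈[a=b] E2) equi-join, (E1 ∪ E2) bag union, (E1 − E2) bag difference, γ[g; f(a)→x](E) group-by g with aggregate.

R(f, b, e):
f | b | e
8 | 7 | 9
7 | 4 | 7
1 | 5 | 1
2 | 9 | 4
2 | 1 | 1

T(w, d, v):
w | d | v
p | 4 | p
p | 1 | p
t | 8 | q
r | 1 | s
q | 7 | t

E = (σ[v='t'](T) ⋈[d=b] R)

Row counts bottom-up:
  T → 5
  σ[v='t'](T) → 1
  R → 5
  (σ[v='t'](T) ⋈[d=b] R) → 1

|E| = 1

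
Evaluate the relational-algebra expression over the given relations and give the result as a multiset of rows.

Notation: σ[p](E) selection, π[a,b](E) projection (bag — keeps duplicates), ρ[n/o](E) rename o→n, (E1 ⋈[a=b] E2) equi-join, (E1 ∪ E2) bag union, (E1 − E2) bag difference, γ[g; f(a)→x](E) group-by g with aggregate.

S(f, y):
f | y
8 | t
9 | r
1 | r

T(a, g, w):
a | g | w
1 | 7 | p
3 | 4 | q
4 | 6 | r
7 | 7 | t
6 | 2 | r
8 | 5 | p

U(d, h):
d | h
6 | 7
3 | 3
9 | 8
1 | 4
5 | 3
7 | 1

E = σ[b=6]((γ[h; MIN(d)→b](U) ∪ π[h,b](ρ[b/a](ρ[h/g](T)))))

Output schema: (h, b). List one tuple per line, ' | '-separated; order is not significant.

Row counts bottom-up:
  U → 6
  γ[h; MIN(d)→b](U) → 5
  T → 6
  ρ[h/g](T) → 6
  ρ[b/a](ρ[h/g](T)) → 6
  π[h,b](ρ[b/a](ρ[h/g](T))) → 6
  (γ[h; MIN(d)→b](U) ∪ π[h,b](ρ[b/a](ρ[h/g](T)))) → 11
  σ[b=6]((γ[h; MIN(d)→b](U) ∪ π[h,b](ρ[b/a](ρ[h/g](T))))) → 2

== RESULT ==
h | b
2 | 6
7 | 6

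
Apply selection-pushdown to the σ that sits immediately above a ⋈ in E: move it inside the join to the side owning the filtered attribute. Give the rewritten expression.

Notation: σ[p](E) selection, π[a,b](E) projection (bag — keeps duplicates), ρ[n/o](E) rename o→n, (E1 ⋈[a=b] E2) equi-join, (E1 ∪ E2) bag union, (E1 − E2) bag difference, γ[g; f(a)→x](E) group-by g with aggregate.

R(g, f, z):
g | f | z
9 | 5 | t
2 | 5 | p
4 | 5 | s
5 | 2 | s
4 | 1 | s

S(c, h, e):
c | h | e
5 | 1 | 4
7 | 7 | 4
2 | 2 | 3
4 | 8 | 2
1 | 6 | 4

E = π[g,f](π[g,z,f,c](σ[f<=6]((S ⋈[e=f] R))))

σ filters on f, owned by the right side.
E' = π[g,f](π[g,z,f,c]((S ⋈[e=f] σ[f<=6](R))))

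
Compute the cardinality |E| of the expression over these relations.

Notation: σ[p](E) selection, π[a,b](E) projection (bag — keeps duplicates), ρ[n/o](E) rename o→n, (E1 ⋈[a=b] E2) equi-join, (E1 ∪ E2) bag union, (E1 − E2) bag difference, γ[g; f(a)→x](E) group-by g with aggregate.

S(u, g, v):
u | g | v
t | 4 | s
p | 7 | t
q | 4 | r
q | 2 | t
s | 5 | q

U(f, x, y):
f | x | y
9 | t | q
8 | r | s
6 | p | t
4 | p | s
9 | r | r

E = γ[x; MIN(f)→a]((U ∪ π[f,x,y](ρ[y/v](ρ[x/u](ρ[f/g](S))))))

Row counts bottom-up:
  U → 5
  S → 5
  ρ[f/g](S) → 5
  ρ[x/u](ρ[f/g](S)) → 5
  ρ[y/v](ρ[x/u](ρ[f/g](S))) → 5
  π[f,x,y](ρ[y/v](ρ[x/u](ρ[f/g](S)))) → 5
  (U ∪ π[f,x,y](ρ[y/v](ρ[x/u](ρ[f/g](S))))) → 10
  γ[x; MIN(f)→a]((U ∪ π[f,x,y](ρ[y/v](ρ[x/u](ρ[f/g](S)))))) → 5

|E| = 5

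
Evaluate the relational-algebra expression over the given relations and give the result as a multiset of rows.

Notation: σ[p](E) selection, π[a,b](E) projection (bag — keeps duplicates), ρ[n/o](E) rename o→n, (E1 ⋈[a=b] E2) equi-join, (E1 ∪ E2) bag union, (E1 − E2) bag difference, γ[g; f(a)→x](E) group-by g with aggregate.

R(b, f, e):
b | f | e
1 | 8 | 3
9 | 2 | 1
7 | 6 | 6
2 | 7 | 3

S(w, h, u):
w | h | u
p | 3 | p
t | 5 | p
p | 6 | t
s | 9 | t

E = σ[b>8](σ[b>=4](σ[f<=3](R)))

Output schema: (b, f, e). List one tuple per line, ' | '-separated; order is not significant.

Per-node cardinality:
  R → 4
  σ[f<=3](R) → 1
  σ[b>=4](σ[f<=3](R)) → 1
  σ[b>8](σ[b>=4](σ[f<=3](R))) → 1

== RESULT ==
b | f | e
9 | 2 | 1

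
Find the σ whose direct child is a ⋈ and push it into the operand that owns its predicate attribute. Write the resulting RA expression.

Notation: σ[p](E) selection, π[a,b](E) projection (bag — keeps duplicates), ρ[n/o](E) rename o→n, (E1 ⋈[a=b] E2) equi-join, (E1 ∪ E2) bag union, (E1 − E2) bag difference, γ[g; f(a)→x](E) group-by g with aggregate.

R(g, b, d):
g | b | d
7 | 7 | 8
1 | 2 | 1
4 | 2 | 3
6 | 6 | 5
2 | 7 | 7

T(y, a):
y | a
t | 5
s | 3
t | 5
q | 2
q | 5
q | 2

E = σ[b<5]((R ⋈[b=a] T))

σ filters on b, owned by the left side.
E' = (σ[b<5](R) ⋈[b=a] T)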